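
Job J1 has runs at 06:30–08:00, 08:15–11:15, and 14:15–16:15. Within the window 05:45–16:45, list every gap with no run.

05:45–06:30, 08:00–08:15, 11:15–14:15, 16:15–16:45

The merged coverage is 06:30–08:00, 08:15–11:15, 14:15–16:15.
Complement within 05:45–16:45: 05:45–06:30, 08:00–08:15, 11:15–14:15, 16:15–16:45.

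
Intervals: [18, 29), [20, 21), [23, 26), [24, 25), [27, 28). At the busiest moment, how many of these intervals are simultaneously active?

3

Sweep endpoints in order; track running count of active intervals.
Peak of 3 reached at 24.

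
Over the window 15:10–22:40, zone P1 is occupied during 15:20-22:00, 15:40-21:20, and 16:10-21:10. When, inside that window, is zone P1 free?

The merged coverage is 15:20–22:00.
Uncovered inside 15:10–22:40: 15:10–15:20, 22:00–22:40.

15:10–15:20, 22:00–22:40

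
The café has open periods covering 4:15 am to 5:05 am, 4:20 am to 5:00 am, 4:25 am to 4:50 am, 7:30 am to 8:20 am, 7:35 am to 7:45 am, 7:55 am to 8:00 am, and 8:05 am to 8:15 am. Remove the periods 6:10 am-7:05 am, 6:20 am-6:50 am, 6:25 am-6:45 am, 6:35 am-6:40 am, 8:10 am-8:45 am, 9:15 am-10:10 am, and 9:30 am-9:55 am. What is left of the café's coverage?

4:15 am–5:05 am, 7:30 am–8:10 am

A, merged: 4:15 am–5:05 am, 7:30 am–8:20 am.
B, merged: 6:10 am–7:05 am, 8:10 am–8:45 am, 9:15 am–10:10 am.
4:15 am–5:05 am: no B overlap → unchanged.
7:30 am–8:20 am minus B → 7:30 am–8:10 am.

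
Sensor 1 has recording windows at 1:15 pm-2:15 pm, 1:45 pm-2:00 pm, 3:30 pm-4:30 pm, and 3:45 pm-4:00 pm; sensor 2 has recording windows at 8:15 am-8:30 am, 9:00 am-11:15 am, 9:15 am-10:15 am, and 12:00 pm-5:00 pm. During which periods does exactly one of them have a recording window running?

A, merged: 1:15 pm–2:15 pm, 3:30 pm–4:30 pm.
B, merged: 8:15 am–8:30 am, 9:00 am–11:15 am, 12:00 pm–5:00 pm.
A \ B = none.
B \ A = 8:15 am–8:30 am, 9:00 am–11:15 am, 12:00 pm–1:15 pm, 2:15 pm–3:30 pm, 4:30 pm–5:00 pm.
Union of the two gives the symmetric difference.

8:15 am–8:30 am, 9:00 am–11:15 am, 12:00 pm–1:15 pm, 2:15 pm–3:30 pm, 4:30 pm–5:00 pm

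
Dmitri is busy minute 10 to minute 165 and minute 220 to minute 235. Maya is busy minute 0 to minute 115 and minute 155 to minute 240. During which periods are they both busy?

minute 10 to minute 115, minute 155 to minute 165, minute 220 to minute 235

minute 10 to minute 165 overlaps B on minute 10 to minute 115, minute 155 to minute 165.
minute 220 to minute 235 overlaps B on minute 220 to minute 235.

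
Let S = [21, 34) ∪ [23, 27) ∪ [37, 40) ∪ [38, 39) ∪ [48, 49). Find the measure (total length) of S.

17

Merged: [21, 34), [37, 40), [48, 49).
Lengths: 13 + 3 + 1 = 17.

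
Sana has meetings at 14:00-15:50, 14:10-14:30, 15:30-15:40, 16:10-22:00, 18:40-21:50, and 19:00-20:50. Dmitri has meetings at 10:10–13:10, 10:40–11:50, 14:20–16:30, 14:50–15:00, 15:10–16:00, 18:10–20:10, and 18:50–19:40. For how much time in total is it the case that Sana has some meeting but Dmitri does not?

3 h 50 min

First set merges to 14:00–15:50, 16:10–22:00.
Second set merges to 10:10–13:10, 14:20–16:30, 18:10–20:10.
A \ B = 14:00–14:20, 16:30–18:10, 20:10–22:00.
Total: 20 min + 1 h 40 min + 1 h 50 min = 3 h 50 min.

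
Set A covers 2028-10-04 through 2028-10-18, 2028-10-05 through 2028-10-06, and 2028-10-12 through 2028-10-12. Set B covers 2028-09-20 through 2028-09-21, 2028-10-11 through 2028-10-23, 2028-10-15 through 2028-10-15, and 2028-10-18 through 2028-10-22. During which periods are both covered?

2028-10-11 through 2028-10-18

Merge the first list: 2028-10-04 through 2028-10-18.
Merge the second list: 2028-09-20 through 2028-09-21, 2028-10-11 through 2028-10-23.
2028-10-04 through 2028-10-18 ∩ B → 2028-10-11 through 2028-10-18.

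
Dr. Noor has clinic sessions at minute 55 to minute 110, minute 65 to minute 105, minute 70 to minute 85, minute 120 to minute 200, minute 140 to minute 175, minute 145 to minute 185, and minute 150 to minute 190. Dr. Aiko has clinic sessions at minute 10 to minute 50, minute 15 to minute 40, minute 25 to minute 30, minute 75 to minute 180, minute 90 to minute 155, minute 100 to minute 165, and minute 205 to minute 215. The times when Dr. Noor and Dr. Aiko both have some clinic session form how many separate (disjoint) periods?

Merge the first list: minute 55 to minute 110, minute 120 to minute 200.
Merge the second list: minute 10 to minute 50, minute 75 to minute 180, minute 205 to minute 215.
A ∩ B = minute 75 to minute 110, minute 120 to minute 180.
That is 2 disjoint pieces.

2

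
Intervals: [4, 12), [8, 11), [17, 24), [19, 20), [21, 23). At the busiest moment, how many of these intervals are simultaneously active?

2

Sweep endpoints in order; track running count of active intervals.
Peak of 2 reached at 8.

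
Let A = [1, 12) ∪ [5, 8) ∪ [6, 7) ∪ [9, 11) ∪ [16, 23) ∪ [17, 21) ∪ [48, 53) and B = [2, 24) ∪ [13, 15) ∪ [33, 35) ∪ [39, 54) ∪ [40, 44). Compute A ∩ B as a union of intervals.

First set merges to [1, 12), [16, 23), [48, 53).
Second set merges to [2, 24), [33, 35), [39, 54).
[1, 12) meets the second set on [2, 12).
[16, 23) meets the second set on [16, 23).
[48, 53) meets the second set on [48, 53).

[2, 12) ∪ [16, 23) ∪ [48, 53)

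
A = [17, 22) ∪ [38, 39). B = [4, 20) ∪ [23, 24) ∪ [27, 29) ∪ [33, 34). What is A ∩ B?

[17, 20)

[17, 22) overlaps B on [17, 20).
[38, 39) falls entirely outside B.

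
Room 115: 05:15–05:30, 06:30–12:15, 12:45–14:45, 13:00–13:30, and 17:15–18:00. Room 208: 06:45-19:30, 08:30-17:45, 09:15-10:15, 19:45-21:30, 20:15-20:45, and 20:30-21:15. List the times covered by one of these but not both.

Merge the first list: 05:15–05:30, 06:30–12:15, 12:45–14:45, 17:15–18:00.
Merge the second list: 06:45–19:30, 19:45–21:30.
A \ B = 05:15–05:30, 06:30–06:45.
B \ A = 12:15–12:45, 14:45–17:15, 18:00–19:30, 19:45–21:30.
Union of the two gives the symmetric difference.

05:15–05:30, 06:30–06:45, 12:15–12:45, 14:45–17:15, 18:00–19:30, 19:45–21:30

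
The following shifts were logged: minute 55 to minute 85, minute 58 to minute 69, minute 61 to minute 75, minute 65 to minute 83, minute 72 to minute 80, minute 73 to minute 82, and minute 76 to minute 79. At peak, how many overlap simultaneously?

5

At minute 73, 5 of the intervals are simultaneously active.
No point has more.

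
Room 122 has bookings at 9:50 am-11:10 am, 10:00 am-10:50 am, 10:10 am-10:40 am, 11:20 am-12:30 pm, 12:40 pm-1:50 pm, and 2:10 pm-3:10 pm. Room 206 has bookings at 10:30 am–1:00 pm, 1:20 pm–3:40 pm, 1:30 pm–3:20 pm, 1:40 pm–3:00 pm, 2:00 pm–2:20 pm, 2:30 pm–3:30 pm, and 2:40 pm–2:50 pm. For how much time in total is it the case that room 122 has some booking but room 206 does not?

1 h

First set merges to 9:50 am–11:10 am, 11:20 am–12:30 pm, 12:40 pm–1:50 pm, 2:10 pm–3:10 pm.
Second set merges to 10:30 am–1:00 pm, 1:20 pm–3:40 pm.
A \ B = 9:50 am–10:30 am, 1:00 pm–1:20 pm.
Total: 40 min + 20 min = 1 h.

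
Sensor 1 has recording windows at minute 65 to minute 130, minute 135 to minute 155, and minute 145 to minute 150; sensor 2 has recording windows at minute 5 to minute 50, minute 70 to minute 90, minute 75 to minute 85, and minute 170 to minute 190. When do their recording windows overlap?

minute 70 to minute 90

Merge the first list: minute 65 to minute 130, minute 135 to minute 155.
Merge the second list: minute 5 to minute 50, minute 70 to minute 90, minute 170 to minute 190.
minute 65 to minute 130 meets the second set on minute 70 to minute 90.
minute 135 to minute 155: no overlap with the second set.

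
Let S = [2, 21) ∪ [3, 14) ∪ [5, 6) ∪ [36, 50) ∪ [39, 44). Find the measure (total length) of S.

33

Merged: [2, 21), [36, 50).
Lengths: 19 + 14 = 33.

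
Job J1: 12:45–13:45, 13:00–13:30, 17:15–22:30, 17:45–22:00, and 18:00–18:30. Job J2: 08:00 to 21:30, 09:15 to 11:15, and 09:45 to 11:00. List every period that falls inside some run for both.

12:45–13:45, 17:15–21:30

A, merged: 12:45–13:45, 17:15–22:30.
B, merged: 08:00–21:30.
12:45–13:45 overlaps B on 12:45–13:45.
17:15–22:30 overlaps B on 17:15–21:30.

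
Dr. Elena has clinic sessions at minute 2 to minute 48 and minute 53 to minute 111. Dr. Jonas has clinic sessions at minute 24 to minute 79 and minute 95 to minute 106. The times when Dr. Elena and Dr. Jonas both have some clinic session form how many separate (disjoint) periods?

A ∩ B = minute 24 to minute 48, minute 53 to minute 79, minute 95 to minute 106.
That is 3 disjoint pieces.

3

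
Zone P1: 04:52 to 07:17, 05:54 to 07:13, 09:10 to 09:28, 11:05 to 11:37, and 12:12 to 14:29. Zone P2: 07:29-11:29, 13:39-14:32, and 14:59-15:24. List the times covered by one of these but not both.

Merge the first list: 04:52-07:17, 09:10-09:28, 11:05-11:37, 12:12-14:29.
Only in the first: 04:52-07:17, 11:29-11:37, 12:12-13:39.
Only in the second: 07:29-09:10, 09:28-11:05, 14:29-14:32, 14:59-15:24.
Together these are the periods covered by exactly one.

04:52-07:17, 07:29-09:10, 09:28-11:05, 11:29-11:37, 12:12-13:39, 14:29-14:32, 14:59-15:24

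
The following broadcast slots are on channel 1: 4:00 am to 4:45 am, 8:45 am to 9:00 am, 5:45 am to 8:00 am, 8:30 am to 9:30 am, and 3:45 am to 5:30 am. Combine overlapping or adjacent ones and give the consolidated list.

3:45 am-5:30 am, 5:45 am-8:00 am, 8:30 am-9:30 am

Sort by start: 3:45 am-5:30 am, 4:00 am-4:45 am, 5:45 am-8:00 am, 8:30 am-9:30 am, 8:45 am-9:00 am.
4:00 am-4:45 am overlaps/touches 3:45 am-5:30 am → extend to 3:45 am-5:30 am.
5:45 am-8:00 am is disjoint → start new block.
8:30 am-9:30 am is disjoint → start new block.
8:45 am-9:00 am overlaps/touches 8:30 am-9:30 am → extend to 8:30 am-9:30 am.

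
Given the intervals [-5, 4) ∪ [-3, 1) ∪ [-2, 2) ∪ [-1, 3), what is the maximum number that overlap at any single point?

At -1, 4 of the intervals are simultaneously active.
No point has more.

4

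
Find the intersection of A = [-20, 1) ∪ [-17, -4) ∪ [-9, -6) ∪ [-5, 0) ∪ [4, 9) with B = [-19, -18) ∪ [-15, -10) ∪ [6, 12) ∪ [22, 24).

[-19, -18) ∪ [-15, -10) ∪ [6, 9)

Merge the first list: [-20, 1), [4, 9).
[-20, 1) ∩ B → [-19, -18), [-15, -10).
[4, 9) ∩ B → [6, 9).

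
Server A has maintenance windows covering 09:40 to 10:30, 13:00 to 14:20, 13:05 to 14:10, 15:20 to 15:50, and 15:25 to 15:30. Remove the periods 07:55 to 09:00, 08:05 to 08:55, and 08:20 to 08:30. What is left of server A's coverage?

09:40–10:30, 13:00–14:20, 15:20–15:50

A, merged: 09:40–10:30, 13:00–14:20, 15:20–15:50.
B, merged: 07:55–09:00.
09:40–10:30: nothing removed.
13:00–14:20: nothing removed.
15:20–15:50: nothing removed.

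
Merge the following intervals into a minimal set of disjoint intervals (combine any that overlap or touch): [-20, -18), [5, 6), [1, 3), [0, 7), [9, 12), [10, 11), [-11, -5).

Sort by start: [-20, -18), [-11, -5), [0, 7), [1, 3), [5, 6), [9, 12), [10, 11).
[-11, -5) is disjoint → start new block.
[0, 7) is disjoint → start new block.
[1, 3) overlaps/touches [0, 7) → extend to [0, 7).
[5, 6) overlaps/touches [0, 7) → extend to [0, 7).
[9, 12) is disjoint → start new block.
[10, 11) overlaps/touches [9, 12) → extend to [9, 12).

[-20, -18) ∪ [-11, -5) ∪ [0, 7) ∪ [9, 12)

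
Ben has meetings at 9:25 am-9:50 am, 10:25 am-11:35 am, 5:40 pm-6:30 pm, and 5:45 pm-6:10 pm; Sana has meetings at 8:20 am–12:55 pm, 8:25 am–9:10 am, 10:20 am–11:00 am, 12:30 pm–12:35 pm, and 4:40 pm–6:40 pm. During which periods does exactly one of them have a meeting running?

Merge the first list: 9:25 am–9:50 am, 10:25 am–11:35 am, 5:40 pm–6:30 pm.
Merge the second list: 8:20 am–12:55 pm, 4:40 pm–6:40 pm.
A but not B: none.
B but not A: 8:20 am–9:25 am, 9:50 am–10:25 am, 11:35 am–12:55 pm, 4:40 pm–5:40 pm, 6:30 pm–6:40 pm.
Combining gives A △ B.

8:20 am–9:25 am, 9:50 am–10:25 am, 11:35 am–12:55 pm, 4:40 pm–5:40 pm, 6:30 pm–6:40 pm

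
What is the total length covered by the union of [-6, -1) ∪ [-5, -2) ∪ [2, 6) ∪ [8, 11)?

Merged: [-6, -1), [2, 6), [8, 11).
Lengths: 5 + 4 + 3 = 12.

12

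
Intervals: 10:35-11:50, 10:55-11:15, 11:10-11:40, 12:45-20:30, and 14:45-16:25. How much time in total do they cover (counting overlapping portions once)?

Merged: 10:35-11:50, 12:45-20:30.
Lengths: 1 h 15 min + 7 h 45 min = 9 h.

9 h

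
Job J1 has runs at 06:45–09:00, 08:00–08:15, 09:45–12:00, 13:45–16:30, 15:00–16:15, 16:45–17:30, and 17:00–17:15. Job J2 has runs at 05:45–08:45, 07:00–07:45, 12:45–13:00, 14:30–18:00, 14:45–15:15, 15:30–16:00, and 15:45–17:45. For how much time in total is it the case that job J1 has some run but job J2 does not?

3 h 15 min

A, merged: 06:45–09:00, 09:45–12:00, 13:45–16:30, 16:45–17:30.
B, merged: 05:45–08:45, 12:45–13:00, 14:30–18:00.
A \ B = 08:45–09:00, 09:45–12:00, 13:45–14:30.
Total: 15 min + 2 h 15 min + 45 min = 3 h 15 min.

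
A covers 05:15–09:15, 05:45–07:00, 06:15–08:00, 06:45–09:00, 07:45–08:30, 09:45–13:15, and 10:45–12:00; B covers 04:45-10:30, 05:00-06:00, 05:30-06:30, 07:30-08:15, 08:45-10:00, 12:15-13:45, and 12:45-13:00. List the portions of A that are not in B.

First set merges to 05:15–09:15, 09:45–13:15.
Second set merges to 04:45–10:30, 12:15–13:45.
05:15–09:15 lies entirely inside B → drops out.
09:45–13:15 with B removed leaves 10:30–12:15.

10:30–12:15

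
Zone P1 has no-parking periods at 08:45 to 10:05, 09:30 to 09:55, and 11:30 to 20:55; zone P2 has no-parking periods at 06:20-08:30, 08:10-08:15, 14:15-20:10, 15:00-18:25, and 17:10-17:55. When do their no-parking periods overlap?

Merge the first list: 08:45–10:05, 11:30–20:55.
Merge the second list: 06:20–08:30, 14:15–20:10.
08:45–10:05 meets no B interval.
11:30–20:55 ∩ B → 14:15–20:10.

14:15–20:10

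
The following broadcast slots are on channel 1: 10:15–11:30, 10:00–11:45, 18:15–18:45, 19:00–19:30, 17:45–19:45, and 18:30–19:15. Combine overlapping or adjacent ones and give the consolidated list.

10:00–11:45, 17:45–19:45

Sort by start: 10:00–11:45, 10:15–11:30, 17:45–19:45, 18:15–18:45, 18:30–19:15, 19:00–19:30.
10:15–11:30 overlaps/touches 10:00–11:45 → extend to 10:00–11:45.
17:45–19:45 is disjoint → start new block.
18:15–18:45 overlaps/touches 17:45–19:45 → extend to 17:45–19:45.
18:30–19:15 overlaps/touches 17:45–19:45 → extend to 17:45–19:45.
19:00–19:30 overlaps/touches 17:45–19:45 → extend to 17:45–19:45.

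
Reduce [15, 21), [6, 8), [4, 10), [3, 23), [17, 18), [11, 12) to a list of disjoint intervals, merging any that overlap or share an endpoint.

[3, 23)

Sort by start: [3, 23), [4, 10), [6, 8), [11, 12), [15, 21), [17, 18).
[4, 10) overlaps/touches [3, 23) → extend to [3, 23).
[6, 8) overlaps/touches [3, 23) → extend to [3, 23).
[11, 12) overlaps/touches [3, 23) → extend to [3, 23).
[15, 21) overlaps/touches [3, 23) → extend to [3, 23).
[17, 18) overlaps/touches [3, 23) → extend to [3, 23).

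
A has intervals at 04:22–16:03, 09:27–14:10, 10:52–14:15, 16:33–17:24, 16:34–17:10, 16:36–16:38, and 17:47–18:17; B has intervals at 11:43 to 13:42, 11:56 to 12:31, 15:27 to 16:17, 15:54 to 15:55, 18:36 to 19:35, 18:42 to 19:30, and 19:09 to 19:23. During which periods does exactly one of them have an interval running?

Merge the first list: 04:22–16:03, 16:33–17:24, 17:47–18:17.
Merge the second list: 11:43–13:42, 15:27–16:17, 18:36–19:35.
A but not B: 04:22–11:43, 13:42–15:27, 16:33–17:24, 17:47–18:17.
B but not A: 16:03–16:17, 18:36–19:35.
Combining gives A △ B.

04:22–11:43, 13:42–15:27, 16:03–16:17, 16:33–17:24, 17:47–18:17, 18:36–19:35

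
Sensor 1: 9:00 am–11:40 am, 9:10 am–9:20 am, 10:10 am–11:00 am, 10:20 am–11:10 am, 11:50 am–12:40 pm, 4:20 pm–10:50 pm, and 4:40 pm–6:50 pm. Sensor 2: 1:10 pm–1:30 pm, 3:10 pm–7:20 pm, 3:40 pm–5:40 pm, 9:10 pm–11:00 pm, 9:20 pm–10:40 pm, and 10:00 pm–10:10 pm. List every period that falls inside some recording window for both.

Merge the first list: 9:00 am–11:40 am, 11:50 am–12:40 pm, 4:20 pm–10:50 pm.
Merge the second list: 1:10 pm–1:30 pm, 3:10 pm–7:20 pm, 9:10 pm–11:00 pm.
9:00 am–11:40 am meets no B interval.
11:50 am–12:40 pm meets no B interval.
4:20 pm–10:50 pm ∩ B → 4:20 pm–7:20 pm, 9:10 pm–10:50 pm.

4:20 pm–7:20 pm, 9:10 pm–10:50 pm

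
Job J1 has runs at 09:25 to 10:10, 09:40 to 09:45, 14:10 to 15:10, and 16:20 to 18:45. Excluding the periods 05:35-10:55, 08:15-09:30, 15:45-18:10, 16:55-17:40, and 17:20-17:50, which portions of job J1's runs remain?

First set merges to 09:25–10:10, 14:10–15:10, 16:20–18:45.
Second set merges to 05:35–10:55, 15:45–18:10.
09:25–10:10: fully covered by B → removed.
14:10–15:10: no B overlap → unchanged.
16:20–18:45 minus B → 18:10–18:45.

14:10–15:10, 18:10–18:45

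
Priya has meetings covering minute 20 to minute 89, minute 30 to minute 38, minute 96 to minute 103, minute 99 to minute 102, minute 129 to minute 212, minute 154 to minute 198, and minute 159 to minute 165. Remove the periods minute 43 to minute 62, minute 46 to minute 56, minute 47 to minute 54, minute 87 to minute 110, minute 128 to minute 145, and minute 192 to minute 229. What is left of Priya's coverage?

A, merged: minute 20 to minute 89, minute 96 to minute 103, minute 129 to minute 212.
B, merged: minute 43 to minute 62, minute 87 to minute 110, minute 128 to minute 145, minute 192 to minute 229.
minute 20 to minute 89 with B removed leaves minute 20 to minute 43, minute 62 to minute 87.
minute 96 to minute 103 lies entirely inside B → drops out.
minute 129 to minute 212 with B removed leaves minute 145 to minute 192.

minute 20 to minute 43, minute 62 to minute 87, minute 145 to minute 192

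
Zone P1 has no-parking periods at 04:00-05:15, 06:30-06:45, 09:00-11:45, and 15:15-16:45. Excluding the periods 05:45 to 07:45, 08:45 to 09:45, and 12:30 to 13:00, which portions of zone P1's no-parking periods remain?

04:00–05:15, 09:45–11:45, 15:15–16:45

04:00–05:15 is untouched.
06:30–06:45 lies entirely inside B → drops out.
09:00–11:45 with B removed leaves 09:45–11:45.
15:15–16:45 is untouched.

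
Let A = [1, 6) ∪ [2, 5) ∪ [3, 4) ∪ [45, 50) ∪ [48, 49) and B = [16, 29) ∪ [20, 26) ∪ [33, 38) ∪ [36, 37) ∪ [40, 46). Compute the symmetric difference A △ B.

[1, 6) ∪ [16, 29) ∪ [33, 38) ∪ [40, 45) ∪ [46, 50)

Merge the first list: [1, 6), [45, 50).
Merge the second list: [16, 29), [33, 38), [40, 46).
A but not B: [1, 6), [46, 50).
B but not A: [16, 29), [33, 38), [40, 45).
Combining gives A △ B.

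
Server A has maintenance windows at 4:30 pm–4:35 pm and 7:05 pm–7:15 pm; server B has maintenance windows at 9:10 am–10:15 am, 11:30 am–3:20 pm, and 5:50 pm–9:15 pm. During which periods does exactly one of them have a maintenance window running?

9:10 am–10:15 am, 11:30 am–3:20 pm, 4:30 pm–4:35 pm, 5:50 pm–7:05 pm, 7:15 pm–9:15 pm

A \ B = 4:30 pm–4:35 pm.
B \ A = 9:10 am–10:15 am, 11:30 am–3:20 pm, 5:50 pm–7:05 pm, 7:15 pm–9:15 pm.
Union of the two gives the symmetric difference.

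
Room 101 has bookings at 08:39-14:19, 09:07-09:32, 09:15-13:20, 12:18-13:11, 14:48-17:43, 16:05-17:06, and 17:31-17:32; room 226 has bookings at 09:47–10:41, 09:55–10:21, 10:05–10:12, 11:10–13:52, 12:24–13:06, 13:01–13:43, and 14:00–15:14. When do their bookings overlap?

09:47–10:41, 11:10–13:52, 14:00–14:19, 14:48–15:14

Merge the first list: 08:39–14:19, 14:48–17:43.
Merge the second list: 09:47–10:41, 11:10–13:52, 14:00–15:14.
08:39–14:19 meets the second set on 09:47–10:41, 11:10–13:52, 14:00–14:19.
14:48–17:43 meets the second set on 14:48–15:14.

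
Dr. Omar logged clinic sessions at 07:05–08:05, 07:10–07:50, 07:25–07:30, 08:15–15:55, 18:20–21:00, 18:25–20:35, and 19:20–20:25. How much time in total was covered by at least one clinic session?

Merged: 07:05–08:05, 08:15–15:55, 18:20–21:00.
Lengths: 1 h + 7 h 40 min + 2 h 40 min = 11 h 20 min.

11 h 20 min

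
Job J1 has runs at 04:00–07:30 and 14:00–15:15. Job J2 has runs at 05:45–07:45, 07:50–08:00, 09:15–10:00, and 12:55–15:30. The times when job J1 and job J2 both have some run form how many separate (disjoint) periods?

2

A ∩ B = 05:45–07:30, 14:00–15:15.
That is 2 disjoint pieces.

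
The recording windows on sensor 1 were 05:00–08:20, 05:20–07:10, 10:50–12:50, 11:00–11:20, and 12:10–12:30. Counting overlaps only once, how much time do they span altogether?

5 h 20 min

Merged: 05:00–08:20, 10:50–12:50.
Lengths: 3 h 20 min + 2 h = 5 h 20 min.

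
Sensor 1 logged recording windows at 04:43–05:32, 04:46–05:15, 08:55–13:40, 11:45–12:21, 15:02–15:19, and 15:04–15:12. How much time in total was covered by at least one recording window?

5 h 51 min

Merged: 04:43-05:32, 08:55-13:40, 15:02-15:19.
Lengths: 49 min + 4 h 45 min + 17 min = 5 h 51 min.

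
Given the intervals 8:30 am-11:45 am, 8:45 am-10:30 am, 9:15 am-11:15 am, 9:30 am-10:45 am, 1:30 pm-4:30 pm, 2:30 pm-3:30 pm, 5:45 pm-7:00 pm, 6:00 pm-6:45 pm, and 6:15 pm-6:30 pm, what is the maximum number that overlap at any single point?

At 9:30 am, 4 of the intervals are simultaneously active.
No point has more.

4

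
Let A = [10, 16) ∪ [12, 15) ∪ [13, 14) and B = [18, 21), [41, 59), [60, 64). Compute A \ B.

A, merged: [10, 16).
[10, 16): no B overlap → unchanged.

[10, 16)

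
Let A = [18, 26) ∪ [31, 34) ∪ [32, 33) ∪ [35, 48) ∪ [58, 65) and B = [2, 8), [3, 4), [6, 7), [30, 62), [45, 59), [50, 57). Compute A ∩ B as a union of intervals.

[31, 34) ∪ [35, 48) ∪ [58, 62)

A, merged: [18, 26), [31, 34), [35, 48), [58, 65).
B, merged: [2, 8), [30, 62).
[18, 26) meets no B interval.
[31, 34) ∩ B → [31, 34).
[35, 48) ∩ B → [35, 48).
[58, 65) ∩ B → [58, 62).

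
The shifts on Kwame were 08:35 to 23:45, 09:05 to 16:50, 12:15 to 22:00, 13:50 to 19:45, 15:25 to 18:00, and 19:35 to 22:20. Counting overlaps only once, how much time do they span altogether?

15 h 10 min

Merged: 08:35–23:45.
Length: 15 h 10 min.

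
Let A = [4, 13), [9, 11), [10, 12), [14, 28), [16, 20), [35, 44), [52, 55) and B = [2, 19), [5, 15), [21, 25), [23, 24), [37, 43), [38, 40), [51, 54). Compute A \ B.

[19, 21) ∪ [25, 28) ∪ [35, 37) ∪ [43, 44) ∪ [54, 55)

A, merged: [4, 13), [14, 28), [35, 44), [52, 55).
B, merged: [2, 19), [21, 25), [37, 43), [51, 54).
[4, 13): entirely removed.
[14, 28) \ B = [19, 21), [25, 28).
[35, 44) \ B = [35, 37), [43, 44).
[52, 55) \ B = [54, 55).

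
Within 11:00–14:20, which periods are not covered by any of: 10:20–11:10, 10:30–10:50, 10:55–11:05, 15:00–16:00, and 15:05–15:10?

The merged coverage is 10:20–11:10, 15:00–16:00.
Complement within 11:00–14:20: 11:10–14:20.

11:10–14:20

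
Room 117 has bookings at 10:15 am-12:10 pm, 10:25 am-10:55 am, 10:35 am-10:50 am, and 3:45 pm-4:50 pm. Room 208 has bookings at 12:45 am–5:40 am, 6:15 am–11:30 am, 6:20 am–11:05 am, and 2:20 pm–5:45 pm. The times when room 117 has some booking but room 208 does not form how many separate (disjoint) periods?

A, merged: 10:15 am-12:10 pm, 3:45 pm-4:50 pm.
B, merged: 12:45 am-5:40 am, 6:15 am-11:30 am, 2:20 pm-5:45 pm.
A \ B = 11:30 am-12:10 pm.
That is 1 disjoint piece.

1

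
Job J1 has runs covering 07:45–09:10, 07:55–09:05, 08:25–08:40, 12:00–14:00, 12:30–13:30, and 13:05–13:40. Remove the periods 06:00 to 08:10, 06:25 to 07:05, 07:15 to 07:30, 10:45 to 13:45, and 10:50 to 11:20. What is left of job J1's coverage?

Merge the first list: 07:45–09:10, 12:00–14:00.
Merge the second list: 06:00–08:10, 10:45–13:45.
07:45–09:10 with B removed leaves 08:10–09:10.
12:00–14:00 with B removed leaves 13:45–14:00.

08:10–09:10, 13:45–14:00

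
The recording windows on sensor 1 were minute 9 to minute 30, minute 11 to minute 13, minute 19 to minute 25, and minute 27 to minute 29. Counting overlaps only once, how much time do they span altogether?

21 minutes

Merged: minute 9 to minute 30.
Length: 21 minutes.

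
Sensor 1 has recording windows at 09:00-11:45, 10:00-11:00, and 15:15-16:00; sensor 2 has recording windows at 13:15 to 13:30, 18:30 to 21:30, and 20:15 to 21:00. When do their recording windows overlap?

A, merged: 09:00–11:45, 15:15–16:00.
B, merged: 13:15–13:30, 18:30–21:30.
09:00–11:45 meets no B interval.
15:15–16:00 meets no B interval.
No overlap.

none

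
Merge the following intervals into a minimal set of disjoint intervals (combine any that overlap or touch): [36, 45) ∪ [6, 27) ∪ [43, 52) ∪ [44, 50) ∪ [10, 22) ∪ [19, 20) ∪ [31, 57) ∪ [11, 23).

Sort by start: [6, 27), [10, 22), [11, 23), [19, 20), [31, 57), [36, 45), [43, 52), [44, 50).
[10, 22) overlaps/touches [6, 27) → extend to [6, 27).
[11, 23) overlaps/touches [6, 27) → extend to [6, 27).
[19, 20) overlaps/touches [6, 27) → extend to [6, 27).
[31, 57) is disjoint → start new block.
[36, 45) overlaps/touches [31, 57) → extend to [31, 57).
[43, 52) overlaps/touches [31, 57) → extend to [31, 57).
[44, 50) overlaps/touches [31, 57) → extend to [31, 57).

[6, 27) ∪ [31, 57)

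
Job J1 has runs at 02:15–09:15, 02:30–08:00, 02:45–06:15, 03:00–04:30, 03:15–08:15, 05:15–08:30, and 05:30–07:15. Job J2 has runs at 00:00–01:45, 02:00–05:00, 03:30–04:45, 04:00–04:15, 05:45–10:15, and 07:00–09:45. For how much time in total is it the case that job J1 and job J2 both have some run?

First set merges to 02:15–09:15.
Second set merges to 00:00–01:45, 02:00–05:00, 05:45–10:15.
A ∩ B = 02:15–05:00, 05:45–09:15.
Total: 2 h 45 min + 3 h 30 min = 6 h 15 min.

6 h 15 min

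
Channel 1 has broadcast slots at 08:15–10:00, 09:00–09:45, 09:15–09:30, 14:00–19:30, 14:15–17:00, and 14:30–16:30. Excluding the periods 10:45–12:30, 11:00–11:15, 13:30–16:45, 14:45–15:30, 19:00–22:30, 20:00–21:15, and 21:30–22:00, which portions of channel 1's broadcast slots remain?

08:15-10:00, 16:45-19:00

Merge the first list: 08:15-10:00, 14:00-19:30.
Merge the second list: 10:45-12:30, 13:30-16:45, 19:00-22:30.
08:15-10:00: nothing removed.
14:00-19:30 \ B = 16:45-19:00.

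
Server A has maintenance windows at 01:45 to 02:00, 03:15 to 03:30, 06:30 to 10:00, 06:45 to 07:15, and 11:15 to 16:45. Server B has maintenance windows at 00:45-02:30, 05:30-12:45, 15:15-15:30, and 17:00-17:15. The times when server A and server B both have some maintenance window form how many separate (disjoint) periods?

4

First set merges to 01:45–02:00, 03:15–03:30, 06:30–10:00, 11:15–16:45.
A ∩ B = 01:45–02:00, 06:30–10:00, 11:15–12:45, 15:15–15:30.
That is 4 disjoint pieces.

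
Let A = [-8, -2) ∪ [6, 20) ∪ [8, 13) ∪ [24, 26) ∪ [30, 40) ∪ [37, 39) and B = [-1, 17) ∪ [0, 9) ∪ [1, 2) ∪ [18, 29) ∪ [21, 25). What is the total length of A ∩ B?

Merge the first list: [-8, -2), [6, 20), [24, 26), [30, 40).
Merge the second list: [-1, 17), [18, 29).
A ∩ B = [6, 17), [18, 20), [24, 26).
Total: 11 + 2 + 2 = 15.

15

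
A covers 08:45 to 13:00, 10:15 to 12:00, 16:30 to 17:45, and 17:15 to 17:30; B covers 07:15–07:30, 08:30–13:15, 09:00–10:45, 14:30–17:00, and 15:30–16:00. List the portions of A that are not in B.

17:00-17:45

First set merges to 08:45-13:00, 16:30-17:45.
Second set merges to 07:15-07:30, 08:30-13:15, 14:30-17:00.
08:45-13:00: fully covered by B → removed.
16:30-17:45 minus B → 17:00-17:45.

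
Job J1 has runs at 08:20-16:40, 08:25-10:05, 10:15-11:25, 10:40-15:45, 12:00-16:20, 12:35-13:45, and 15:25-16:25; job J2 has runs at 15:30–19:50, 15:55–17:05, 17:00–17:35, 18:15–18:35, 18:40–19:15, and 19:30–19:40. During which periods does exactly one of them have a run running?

08:20–15:30, 16:40–19:50

A, merged: 08:20–16:40.
B, merged: 15:30–19:50.
Only in the first: 08:20–15:30.
Only in the second: 16:40–19:50.
Together these are the periods covered by exactly one.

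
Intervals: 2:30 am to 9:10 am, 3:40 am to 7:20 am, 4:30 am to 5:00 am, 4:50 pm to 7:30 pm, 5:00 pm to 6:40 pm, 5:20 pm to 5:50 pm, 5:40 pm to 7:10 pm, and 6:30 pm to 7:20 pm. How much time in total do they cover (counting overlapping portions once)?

Merged: 2:30 am–9:10 am, 4:50 pm–7:30 pm.
Lengths: 6 h 40 min + 2 h 40 min = 9 h 20 min.

9 h 20 min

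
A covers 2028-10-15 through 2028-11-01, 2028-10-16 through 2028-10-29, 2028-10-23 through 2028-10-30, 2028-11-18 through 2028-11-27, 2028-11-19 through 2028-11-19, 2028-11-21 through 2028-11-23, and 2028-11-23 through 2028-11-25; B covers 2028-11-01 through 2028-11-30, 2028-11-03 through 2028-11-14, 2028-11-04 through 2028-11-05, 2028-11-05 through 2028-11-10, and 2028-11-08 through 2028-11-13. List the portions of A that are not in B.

First set merges to 2028-10-15 through 2028-11-01, 2028-11-18 through 2028-11-27.
Second set merges to 2028-11-01 through 2028-11-30.
2028-10-15 through 2028-11-01 with B removed leaves 2028-10-15 through 2028-10-31.
2028-11-18 through 2028-11-27 lies entirely inside B → drops out.

2028-10-15 through 2028-10-31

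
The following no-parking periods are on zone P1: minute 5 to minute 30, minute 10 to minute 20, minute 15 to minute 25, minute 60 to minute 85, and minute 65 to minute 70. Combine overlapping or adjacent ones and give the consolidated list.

minute 10 to minute 20 overlaps/touches minute 5 to minute 30 → extend to minute 5 to minute 30.
minute 15 to minute 25 overlaps/touches minute 5 to minute 30 → extend to minute 5 to minute 30.
minute 60 to minute 85 is disjoint → start new block.
minute 65 to minute 70 overlaps/touches minute 60 to minute 85 → extend to minute 60 to minute 85.

minute 5 to minute 30, minute 60 to minute 85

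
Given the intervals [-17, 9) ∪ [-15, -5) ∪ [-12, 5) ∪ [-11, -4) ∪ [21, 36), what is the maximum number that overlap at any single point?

Sweep endpoints in order; track running count of active intervals.
Peak of 4 reached at -11.

4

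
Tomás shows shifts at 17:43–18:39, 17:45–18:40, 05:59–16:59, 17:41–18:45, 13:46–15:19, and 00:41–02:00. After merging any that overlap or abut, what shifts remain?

00:41–02:00, 05:59–16:59, 17:41–18:45

Sort by start: 00:41–02:00, 05:59–16:59, 13:46–15:19, 17:41–18:45, 17:43–18:39, 17:45–18:40.
05:59–16:59 is disjoint → start new block.
13:46–15:19 overlaps/touches 05:59–16:59 → extend to 05:59–16:59.
17:41–18:45 is disjoint → start new block.
17:43–18:39 overlaps/touches 17:41–18:45 → extend to 17:41–18:45.
17:45–18:40 overlaps/touches 17:41–18:45 → extend to 17:41–18:45.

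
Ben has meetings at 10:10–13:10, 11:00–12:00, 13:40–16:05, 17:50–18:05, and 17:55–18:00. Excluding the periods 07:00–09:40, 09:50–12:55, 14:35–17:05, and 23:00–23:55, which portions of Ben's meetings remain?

12:55–13:10, 13:40–14:35, 17:50–18:05

First set merges to 10:10–13:10, 13:40–16:05, 17:50–18:05.
10:10–13:10 \ B = 12:55–13:10.
13:40–16:05 \ B = 13:40–14:35.
17:50–18:05: nothing removed.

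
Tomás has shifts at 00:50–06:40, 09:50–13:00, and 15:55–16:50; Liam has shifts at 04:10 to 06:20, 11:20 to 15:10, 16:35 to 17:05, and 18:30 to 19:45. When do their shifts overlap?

00:50–06:40 ∩ B → 04:10–06:20.
09:50–13:00 ∩ B → 11:20–13:00.
15:55–16:50 ∩ B → 16:35–16:50.

04:10–06:20, 11:20–13:00, 16:35–16:50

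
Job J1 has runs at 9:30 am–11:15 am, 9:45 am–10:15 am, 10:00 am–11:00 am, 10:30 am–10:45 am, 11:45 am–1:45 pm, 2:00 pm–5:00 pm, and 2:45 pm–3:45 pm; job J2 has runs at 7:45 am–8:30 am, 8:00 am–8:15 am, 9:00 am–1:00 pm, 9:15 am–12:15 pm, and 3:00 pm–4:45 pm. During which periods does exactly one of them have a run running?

7:45 am-8:30 am, 9:00 am-9:30 am, 11:15 am-11:45 am, 1:00 pm-1:45 pm, 2:00 pm-3:00 pm, 4:45 pm-5:00 pm

First set merges to 9:30 am-11:15 am, 11:45 am-1:45 pm, 2:00 pm-5:00 pm.
Second set merges to 7:45 am-8:30 am, 9:00 am-1:00 pm, 3:00 pm-4:45 pm.
A but not B: 1:00 pm-1:45 pm, 2:00 pm-3:00 pm, 4:45 pm-5:00 pm.
B but not A: 7:45 am-8:30 am, 9:00 am-9:30 am, 11:15 am-11:45 am.
Combining gives A △ B.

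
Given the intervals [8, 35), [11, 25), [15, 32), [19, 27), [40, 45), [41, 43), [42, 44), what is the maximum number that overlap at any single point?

Sweep endpoints in order; track running count of active intervals.
Peak of 4 reached at 19.

4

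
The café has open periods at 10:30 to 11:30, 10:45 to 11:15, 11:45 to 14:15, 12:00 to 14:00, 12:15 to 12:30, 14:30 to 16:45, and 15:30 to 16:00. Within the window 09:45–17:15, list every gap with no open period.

The merged coverage is 10:30–11:30, 11:45–14:15, 14:30–16:45.
Gaps within 09:45–17:15: 09:45–10:30, 11:30–11:45, 14:15–14:30, 16:45–17:15.

09:45–10:30, 11:30–11:45, 14:15–14:30, 16:45–17:15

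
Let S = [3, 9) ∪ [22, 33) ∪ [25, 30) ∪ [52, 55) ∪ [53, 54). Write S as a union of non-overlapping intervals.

[22, 33) is disjoint → start new block.
[25, 30) overlaps/touches [22, 33) → extend to [22, 33).
[52, 55) is disjoint → start new block.
[53, 54) overlaps/touches [52, 55) → extend to [52, 55).

[3, 9) ∪ [22, 33) ∪ [52, 55)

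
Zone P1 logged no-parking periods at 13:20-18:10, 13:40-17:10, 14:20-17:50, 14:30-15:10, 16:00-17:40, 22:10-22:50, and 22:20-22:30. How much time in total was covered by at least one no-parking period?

Merged: 13:20–18:10, 22:10–22:50.
Lengths: 4 h 50 min + 40 min = 5 h 30 min.

5 h 30 min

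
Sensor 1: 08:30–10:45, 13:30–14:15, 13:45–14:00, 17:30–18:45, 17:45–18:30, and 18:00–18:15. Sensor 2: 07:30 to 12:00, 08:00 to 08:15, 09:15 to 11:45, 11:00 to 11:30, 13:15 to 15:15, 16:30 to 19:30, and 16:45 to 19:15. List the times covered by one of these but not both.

Merge the first list: 08:30-10:45, 13:30-14:15, 17:30-18:45.
Merge the second list: 07:30-12:00, 13:15-15:15, 16:30-19:30.
A \ B = none.
B \ A = 07:30-08:30, 10:45-12:00, 13:15-13:30, 14:15-15:15, 16:30-17:30, 18:45-19:30.
Union of the two gives the symmetric difference.

07:30-08:30, 10:45-12:00, 13:15-13:30, 14:15-15:15, 16:30-17:30, 18:45-19:30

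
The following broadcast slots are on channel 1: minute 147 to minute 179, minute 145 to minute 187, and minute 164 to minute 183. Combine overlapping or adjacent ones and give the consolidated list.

Sort by start: minute 145 to minute 187, minute 147 to minute 179, minute 164 to minute 183.
minute 147 to minute 179 overlaps/touches minute 145 to minute 187 → extend to minute 145 to minute 187.
minute 164 to minute 183 overlaps/touches minute 145 to minute 187 → extend to minute 145 to minute 187.

minute 145 to minute 187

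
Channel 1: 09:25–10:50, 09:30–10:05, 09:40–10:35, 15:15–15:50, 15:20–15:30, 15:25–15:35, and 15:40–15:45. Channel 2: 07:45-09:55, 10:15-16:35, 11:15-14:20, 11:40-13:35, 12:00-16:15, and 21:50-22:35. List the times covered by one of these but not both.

07:45-09:25, 09:55-10:15, 10:50-15:15, 15:50-16:35, 21:50-22:35

A, merged: 09:25-10:50, 15:15-15:50.
B, merged: 07:45-09:55, 10:15-16:35, 21:50-22:35.
A \ B = 09:55-10:15.
B \ A = 07:45-09:25, 10:50-15:15, 15:50-16:35, 21:50-22:35.
Union of the two gives the symmetric difference.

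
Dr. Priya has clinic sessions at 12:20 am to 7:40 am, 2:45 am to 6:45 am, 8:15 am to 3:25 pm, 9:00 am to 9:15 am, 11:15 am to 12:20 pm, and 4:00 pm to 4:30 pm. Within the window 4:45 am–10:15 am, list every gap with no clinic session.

7:40 am–8:15 am

The merged coverage is 12:20 am–7:40 am, 8:15 am–3:25 pm, 4:00 pm–4:30 pm.
Gaps within 4:45 am–10:15 am: 7:40 am–8:15 am.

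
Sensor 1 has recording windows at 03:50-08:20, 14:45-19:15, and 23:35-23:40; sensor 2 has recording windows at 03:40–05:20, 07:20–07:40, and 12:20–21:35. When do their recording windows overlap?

03:50–08:20 overlaps B on 03:50–05:20, 07:20–07:40.
14:45–19:15 overlaps B on 14:45–19:15.
23:35–23:40 falls entirely outside B.

03:50–05:20, 07:20–07:40, 14:45–19:15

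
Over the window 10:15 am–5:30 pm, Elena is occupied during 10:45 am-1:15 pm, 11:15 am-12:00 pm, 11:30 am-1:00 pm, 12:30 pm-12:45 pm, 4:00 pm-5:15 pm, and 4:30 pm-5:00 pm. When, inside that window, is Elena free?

After merging, the occupied span is 10:45 am–1:15 pm, 4:00 pm–5:15 pm.
Gaps within 10:15 am–5:30 pm: 10:15 am–10:45 am, 1:15 pm–4:00 pm, 5:15 pm–5:30 pm.

10:15 am–10:45 am, 1:15 pm–4:00 pm, 5:15 pm–5:30 pm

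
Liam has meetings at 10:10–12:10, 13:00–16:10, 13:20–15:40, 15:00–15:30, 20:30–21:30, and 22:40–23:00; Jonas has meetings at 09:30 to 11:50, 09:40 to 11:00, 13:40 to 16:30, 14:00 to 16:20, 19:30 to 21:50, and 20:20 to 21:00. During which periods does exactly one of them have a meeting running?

09:30–10:10, 11:50–12:10, 13:00–13:40, 16:10–16:30, 19:30–20:30, 21:30–21:50, 22:40–23:00

Merge the first list: 10:10–12:10, 13:00–16:10, 20:30–21:30, 22:40–23:00.
Merge the second list: 09:30–11:50, 13:40–16:30, 19:30–21:50.
A but not B: 11:50–12:10, 13:00–13:40, 22:40–23:00.
B but not A: 09:30–10:10, 16:10–16:30, 19:30–20:30, 21:30–21:50.
Combining gives A △ B.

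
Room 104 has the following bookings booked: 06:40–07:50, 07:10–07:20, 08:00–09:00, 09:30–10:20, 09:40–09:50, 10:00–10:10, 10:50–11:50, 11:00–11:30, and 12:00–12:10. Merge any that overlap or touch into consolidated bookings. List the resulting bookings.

07:10-07:20 overlaps/touches 06:40-07:50 → extend to 06:40-07:50.
08:00-09:00 is disjoint → start new block.
09:30-10:20 is disjoint → start new block.
09:40-09:50 overlaps/touches 09:30-10:20 → extend to 09:30-10:20.
10:00-10:10 overlaps/touches 09:30-10:20 → extend to 09:30-10:20.
10:50-11:50 is disjoint → start new block.
11:00-11:30 overlaps/touches 10:50-11:50 → extend to 10:50-11:50.
12:00-12:10 is disjoint → start new block.

06:40-07:50, 08:00-09:00, 09:30-10:20, 10:50-11:50, 12:00-12:10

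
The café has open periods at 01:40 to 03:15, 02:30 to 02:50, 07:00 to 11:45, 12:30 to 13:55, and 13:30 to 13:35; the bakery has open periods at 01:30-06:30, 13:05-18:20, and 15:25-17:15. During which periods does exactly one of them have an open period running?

Merge the first list: 01:40–03:15, 07:00–11:45, 12:30–13:55.
Merge the second list: 01:30–06:30, 13:05–18:20.
A but not B: 07:00–11:45, 12:30–13:05.
B but not A: 01:30–01:40, 03:15–06:30, 13:55–18:20.
Combining gives A △ B.

01:30–01:40, 03:15–06:30, 07:00–11:45, 12:30–13:05, 13:55–18:20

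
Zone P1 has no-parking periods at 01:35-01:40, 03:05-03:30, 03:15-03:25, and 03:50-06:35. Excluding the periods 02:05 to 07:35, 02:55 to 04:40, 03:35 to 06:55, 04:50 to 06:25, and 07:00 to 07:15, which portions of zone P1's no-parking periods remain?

Merge the first list: 01:35–01:40, 03:05–03:30, 03:50–06:35.
Merge the second list: 02:05–07:35.
01:35–01:40 is untouched.
03:05–03:30 lies entirely inside B → drops out.
03:50–06:35 lies entirely inside B → drops out.

01:35–01:40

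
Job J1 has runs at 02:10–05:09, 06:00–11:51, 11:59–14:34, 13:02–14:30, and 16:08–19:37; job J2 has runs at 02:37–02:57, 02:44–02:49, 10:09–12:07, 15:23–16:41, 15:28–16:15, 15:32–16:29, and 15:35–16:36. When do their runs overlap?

First set merges to 02:10-05:09, 06:00-11:51, 11:59-14:34, 16:08-19:37.
Second set merges to 02:37-02:57, 10:09-12:07, 15:23-16:41.
02:10-05:09 ∩ B → 02:37-02:57.
06:00-11:51 ∩ B → 10:09-11:51.
11:59-14:34 ∩ B → 11:59-12:07.
16:08-19:37 ∩ B → 16:08-16:41.

02:37-02:57, 10:09-11:51, 11:59-12:07, 16:08-16:41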